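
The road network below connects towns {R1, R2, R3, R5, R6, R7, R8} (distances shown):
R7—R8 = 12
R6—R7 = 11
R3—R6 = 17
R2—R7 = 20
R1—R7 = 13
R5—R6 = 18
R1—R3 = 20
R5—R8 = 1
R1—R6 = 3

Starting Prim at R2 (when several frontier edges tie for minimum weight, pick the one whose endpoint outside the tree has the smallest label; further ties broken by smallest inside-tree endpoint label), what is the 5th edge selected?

Prim's algorithm from R2:
Step 1: frontier [R2—R7 20] → take R2—R7 (20); add R7.
Step 2: frontier [R6—R7 11, R7—R8 12, R1—R7 13] → take R6—R7 (11); add R6.
Step 3: frontier [R1—R6 3, R3—R6 17, R5—R6 18, R7—R8 12, R1—R7 13] → take R1—R6 (3); add R1.
Step 4: frontier [R1—R3 20, R3—R6 17, R5—R6 18, R7—R8 12] → take R7—R8 (12); add R8.
Step 5: frontier [R1—R3 20, R3—R6 17, R5—R6 18, R5—R8 1] → take R5—R8 (1); add R5.
Step 6: frontier [R1—R3 20, R3—R6 17] → take R3—R6 (17); add R3.
The 5th edge added is R5—R8.

R5-R8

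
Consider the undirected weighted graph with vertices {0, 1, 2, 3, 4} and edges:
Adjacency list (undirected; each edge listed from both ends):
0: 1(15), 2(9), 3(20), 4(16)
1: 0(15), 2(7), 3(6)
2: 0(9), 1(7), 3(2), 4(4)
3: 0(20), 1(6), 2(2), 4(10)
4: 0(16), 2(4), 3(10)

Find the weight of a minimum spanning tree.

Sort edges by weight, then run Kruskal:
2–3 (2): add. Components now {0} {1} {2,3} {4}
2–4 (4): add. Components now {0} {1} {2,3,4}
1–3 (6): add. Components now {0} {1,2,3,4}
1–2 (7): skip — 1 and 2 already connected.
0–2 (9): add. Components now {0,1,2,3,4}
MST edges: 2–3, 2–4, 1–3, 0–2; total weight 2+4+6+9 = 21.

21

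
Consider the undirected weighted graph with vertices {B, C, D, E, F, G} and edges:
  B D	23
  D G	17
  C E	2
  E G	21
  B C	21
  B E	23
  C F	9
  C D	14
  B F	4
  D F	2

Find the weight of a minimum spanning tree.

Sort edges by weight, then run Kruskal:
C E (2): add. Components now {B} {C,E} {D} {F} {G}
D F (2): add. Components now {B} {C,E} {D,F} {G}
B F (4): add. Components now {B,D,F} {C,E} {G}
C F (9): add. Components now {B,C,D,E,F} {G}
C D (14): skip — C and D already connected.
D G (17): add. Components now {B,C,D,E,F,G}
MST edges: C E, D F, B F, C F, D G; total weight 2+2+4+9+17 = 34.

34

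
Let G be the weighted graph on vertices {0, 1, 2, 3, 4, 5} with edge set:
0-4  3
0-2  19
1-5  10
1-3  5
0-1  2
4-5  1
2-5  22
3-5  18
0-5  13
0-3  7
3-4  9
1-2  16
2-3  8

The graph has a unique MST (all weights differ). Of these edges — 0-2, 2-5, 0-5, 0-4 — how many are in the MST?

Kruskal: consider edges lightest-first.
4-5 (1): add — endpoints in different components.
0-1 (2): add — endpoints in different components.
0-4 (3): add — endpoints in different components.
1-3 (5): add — endpoints in different components.
0-3 (7): skip — 0 and 3 already connected.
2-3 (8): add — endpoints in different components.
MST edge set: {4-5, 0-1, 0-4, 1-3, 2-3}.
Of the listed edges, {0-4} are in the MST → 1.

1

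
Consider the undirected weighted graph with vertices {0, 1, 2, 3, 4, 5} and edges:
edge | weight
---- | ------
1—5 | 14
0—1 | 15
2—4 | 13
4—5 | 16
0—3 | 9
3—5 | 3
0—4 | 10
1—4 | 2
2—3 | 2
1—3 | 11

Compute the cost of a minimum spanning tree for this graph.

Prim's algorithm from 5:
Step 1: frontier [3—5 3, 1—5 14, 4—5 16] → take 3—5 (3); add 3.
Step 2: frontier [2—3 2, 0—3 9, 1—3 11, 1—5 14, 4—5 16] → take 2—3 (2); add 2.
Step 3: frontier [2—4 13, 0—3 9, 1—3 11, 1—5 14, 4—5 16] → take 0—3 (9); add 0.
Step 4: frontier [0—4 10, 0—1 15, 2—4 13, 1—3 11, 1—5 14, 4—5 16] → take 0—4 (10); add 4.
Step 5: frontier [0—1 15, 1—3 11, 1—4 2, 1—5 14] → take 1—4 (2); add 1.
MST edges: 3—5, 2—3, 0—3, 0—4, 1—4; total weight 3+2+9+10+2 = 26.

26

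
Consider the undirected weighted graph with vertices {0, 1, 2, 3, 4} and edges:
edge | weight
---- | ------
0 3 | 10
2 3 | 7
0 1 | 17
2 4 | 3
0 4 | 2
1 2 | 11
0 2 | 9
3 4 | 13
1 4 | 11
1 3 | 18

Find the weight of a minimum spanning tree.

23

Kruskal: consider edges lightest-first.
0 4 (2): add — endpoints in different components.
2 4 (3): add — endpoints in different components.
2 3 (7): add — endpoints in different components.
0 2 (9): skip — 0 and 2 already connected.
0 3 (10): skip — 0 and 3 already connected.
1 2 (11): add — endpoints in different components.
MST edges: 0 4, 2 4, 2 3, 1 2; total weight 2+3+7+11 = 23.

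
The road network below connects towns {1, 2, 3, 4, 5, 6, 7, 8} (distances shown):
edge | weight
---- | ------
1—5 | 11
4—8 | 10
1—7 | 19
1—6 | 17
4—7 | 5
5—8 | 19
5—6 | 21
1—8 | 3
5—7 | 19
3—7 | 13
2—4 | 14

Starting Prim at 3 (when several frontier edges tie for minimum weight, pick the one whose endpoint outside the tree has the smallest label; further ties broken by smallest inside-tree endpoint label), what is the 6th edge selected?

2-4

Grow the tree from 3 using Prim:
Step 1: frontier [3—7 13] → take 3—7 (13); add 7.
Step 2: frontier [4—7 5, 1—7 19, 5—7 19] → take 4—7 (5); add 4.
Step 3: frontier [4—8 10, 2—4 14, 1—7 19, 5—7 19] → take 4—8 (10); add 8.
Step 4: frontier [2—4 14, 1—7 19, 5—7 19, 1—8 3, 5—8 19] → take 1—8 (3); add 1.
Step 5: frontier [1—5 11, 1—6 17, 2—4 14, 5—7 19, 5—8 19] → take 1—5 (11); add 5.
Step 6: frontier [1—6 17, 2—4 14, 5—6 21] → take 2—4 (14); add 2.
Step 7: frontier [1—6 17, 5—6 21] → take 1—6 (17); add 6.
The 6th edge added is 2—4.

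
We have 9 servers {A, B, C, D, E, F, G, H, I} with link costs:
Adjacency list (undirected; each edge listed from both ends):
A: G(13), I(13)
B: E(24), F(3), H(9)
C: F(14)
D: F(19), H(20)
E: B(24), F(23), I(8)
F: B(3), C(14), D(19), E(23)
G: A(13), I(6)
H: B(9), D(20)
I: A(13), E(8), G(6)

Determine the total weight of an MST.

Prim, starting at A.
Step 1: frontier [A—G 13, A—I 13] → take A—G (13); add G.
Step 2: frontier [A—I 13, G—I 6] → take G—I (6); add I.
Step 3: frontier [E—I 8] → take E—I (8); add E.
Step 4: frontier [E—F 23, B—E 24] → take E—F (23); add F.
Step 5: frontier [B—E 24, B—F 3, C—F 14, D—F 19] → take B—F (3); add B.
Step 6: frontier [B—H 9, C—F 14, D—F 19] → take B—H (9); add H.
Step 7: frontier [C—F 14, D—F 19, D—H 20] → take C—F (14); add C.
Step 8: frontier [D—F 19, D—H 20] → take D—F (19); add D.
MST edges: A—G, G—I, E—I, E—F, B—F, B—H, C—F, D—F; total weight 13+6+8+23+3+9+14+19 = 95.

95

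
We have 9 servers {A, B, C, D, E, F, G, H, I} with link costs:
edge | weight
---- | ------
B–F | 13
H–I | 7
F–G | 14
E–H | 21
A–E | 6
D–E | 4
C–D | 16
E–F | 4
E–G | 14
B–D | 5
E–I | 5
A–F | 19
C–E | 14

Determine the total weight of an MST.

59

Kruskal's algorithm — process edges by increasing weight (ties by edge label):
D–E (4): add — endpoints in different components.
E–F (4): add — endpoints in different components.
B–D (5): add — endpoints in different components.
E–I (5): add — endpoints in different components.
A–E (6): add — endpoints in different components.
H–I (7): add — endpoints in different components.
B–F (13): skip — B and F already connected.
C–E (14): add — endpoints in different components.
E–G (14): add — endpoints in different components.
MST edges: D–E, E–F, B–D, E–I, A–E, H–I, C–E, E–G; total weight 4+4+5+5+6+7+14+14 = 59.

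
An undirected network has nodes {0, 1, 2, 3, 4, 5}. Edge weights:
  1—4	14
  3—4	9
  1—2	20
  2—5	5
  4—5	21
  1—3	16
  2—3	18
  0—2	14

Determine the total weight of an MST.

60

Kruskal's algorithm — process edges by increasing weight (ties by edge label):
2—5 (5): add. Components now {0} {1} {2,5} {3} {4}
3—4 (9): add. Components now {0} {1} {2,5} {3,4}
0—2 (14): add. Components now {0,2,5} {1} {3,4}
1—4 (14): add. Components now {0,2,5} {1,3,4}
1—3 (16): skip — 1 and 3 already connected.
2—3 (18): add. Components now {0,1,2,3,4,5}
MST edges: 2—5, 3—4, 0—2, 1—4, 2—3; total weight 5+9+14+14+18 = 60.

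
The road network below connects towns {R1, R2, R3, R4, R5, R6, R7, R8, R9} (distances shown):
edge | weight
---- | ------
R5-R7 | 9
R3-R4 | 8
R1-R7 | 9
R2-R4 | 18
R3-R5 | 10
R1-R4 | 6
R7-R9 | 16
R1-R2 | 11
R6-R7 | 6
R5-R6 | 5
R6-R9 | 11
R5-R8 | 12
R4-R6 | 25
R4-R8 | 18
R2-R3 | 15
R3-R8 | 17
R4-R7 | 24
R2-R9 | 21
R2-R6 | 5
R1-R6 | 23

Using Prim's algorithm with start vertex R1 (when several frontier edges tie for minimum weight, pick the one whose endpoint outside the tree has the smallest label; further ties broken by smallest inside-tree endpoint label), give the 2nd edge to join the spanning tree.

R3-R4

Prim's algorithm from R1:
Step 1: cheapest edge leaving the tree is R1-R4 (6); add R4.
Step 2: cheapest edge leaving the tree is R3-R4 (8); add R3.
Step 3: cheapest edge leaving the tree is R1-R7 (9); add R7.
Step 4: cheapest edge leaving the tree is R6-R7 (6); add R6.
Step 5: cheapest edge leaving the tree is R2-R6 (5); add R2.
Step 6: cheapest edge leaving the tree is R5-R6 (5); add R5.
Step 7: cheapest edge leaving the tree is R6-R9 (11); add R9.
Step 8: cheapest edge leaving the tree is R5-R8 (12); add R8.
The 2nd edge added is R3-R4.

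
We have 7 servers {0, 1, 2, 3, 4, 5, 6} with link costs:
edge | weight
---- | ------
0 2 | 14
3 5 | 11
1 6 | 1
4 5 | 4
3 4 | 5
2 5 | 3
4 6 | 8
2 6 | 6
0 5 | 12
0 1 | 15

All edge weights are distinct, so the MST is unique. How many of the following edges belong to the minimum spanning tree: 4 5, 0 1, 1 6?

2

Kruskal: consider edges lightest-first.
1 6 (1): add. Components now {0} {1,6} {2} {3} {4} {5}
2 5 (3): add. Components now {0} {1,6} {2,5} {3} {4}
4 5 (4): add. Components now {0} {1,6} {2,4,5} {3}
3 4 (5): add. Components now {0} {1,6} {2,3,4,5}
2 6 (6): add. Components now {0} {1,2,3,4,5,6}
4 6 (8): skip — 4 and 6 already connected.
3 5 (11): skip — 3 and 5 already connected.
0 5 (12): add. Components now {0,1,2,3,4,5,6}
MST edge set: {1 6, 2 5, 4 5, 3 4, 2 6, 0 5}.
Of the listed edges, {4 5, 1 6} are in the MST → 2.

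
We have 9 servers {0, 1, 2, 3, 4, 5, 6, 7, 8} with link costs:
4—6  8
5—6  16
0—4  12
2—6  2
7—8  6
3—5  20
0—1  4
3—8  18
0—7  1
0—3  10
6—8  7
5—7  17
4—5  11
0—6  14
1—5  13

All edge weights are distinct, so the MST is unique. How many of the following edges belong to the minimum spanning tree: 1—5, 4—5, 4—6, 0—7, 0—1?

Kruskal: consider edges lightest-first.
0—7 (1): add — endpoints in different components.
2—6 (2): add — endpoints in different components.
0—1 (4): add — endpoints in different components.
7—8 (6): add — endpoints in different components.
6—8 (7): add — endpoints in different components.
4—6 (8): add — endpoints in different components.
0—3 (10): add — endpoints in different components.
4—5 (11): add — endpoints in different components.
MST edge set: {0—7, 2—6, 0—1, 7—8, 6—8, 4—6, 0—3, 4—5}.
Of the listed edges, {4—5, 4—6, 0—7, 0—1} are in the MST → 4.

4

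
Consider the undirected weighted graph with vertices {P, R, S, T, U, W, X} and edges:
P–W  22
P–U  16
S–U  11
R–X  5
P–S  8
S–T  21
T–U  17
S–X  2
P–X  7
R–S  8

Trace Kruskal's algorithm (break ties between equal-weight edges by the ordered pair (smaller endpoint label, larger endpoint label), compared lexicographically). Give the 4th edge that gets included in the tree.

Kruskal: consider edges lightest-first.
S–X (2): add. Components now {R} {T} {W} {U} {S,X} {P}
R–X (5): add. Components now {R,S,X} {T} {W} {U} {P}
P–X (7): add. Components now {P,R,S,X} {T} {W} {U}
P–S (8): skip — P and S already connected.
R–S (8): skip — R and S already connected.
S–U (11): add. Components now {P,R,S,U,X} {T} {W}
P–U (16): skip — U and P already connected.
T–U (17): add. Components now {P,R,S,T,U,X} {W}
S–T (21): skip — T and S already connected.
P–W (22): add. Components now {P,R,S,T,U,W,X}
The 4th edge added is S–U.

S-U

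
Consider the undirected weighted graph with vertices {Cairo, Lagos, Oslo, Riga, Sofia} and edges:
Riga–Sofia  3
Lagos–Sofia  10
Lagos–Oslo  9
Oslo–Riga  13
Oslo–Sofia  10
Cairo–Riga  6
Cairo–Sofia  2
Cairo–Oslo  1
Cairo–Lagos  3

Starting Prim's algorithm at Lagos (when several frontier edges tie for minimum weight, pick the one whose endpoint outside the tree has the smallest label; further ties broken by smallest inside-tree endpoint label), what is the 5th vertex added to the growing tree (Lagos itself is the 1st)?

Prim, starting at Lagos.
Step 1: frontier [Cairo–Lagos 3, Lagos–Oslo 9, Lagos–Sofia 10] → take Cairo–Lagos (3); add Cairo.
Step 2: frontier [Cairo–Oslo 1, Cairo–Sofia 2, Cairo–Riga 6, Lagos–Oslo 9, Lagos–Sofia 10] → take Cairo–Oslo (1); add Oslo.
Step 3: frontier [Cairo–Sofia 2, Cairo–Riga 6, Lagos–Sofia 10, Oslo–Sofia 10, Oslo–Riga 13] → take Cairo–Sofia (2); add Sofia.
Step 4: frontier [Cairo–Riga 6, Oslo–Riga 13, Riga–Sofia 3] → take Riga–Sofia (3); add Riga.
Vertex order: Lagos, Cairo, Oslo, Sofia, Riga. The 5th vertex is Riga.

Riga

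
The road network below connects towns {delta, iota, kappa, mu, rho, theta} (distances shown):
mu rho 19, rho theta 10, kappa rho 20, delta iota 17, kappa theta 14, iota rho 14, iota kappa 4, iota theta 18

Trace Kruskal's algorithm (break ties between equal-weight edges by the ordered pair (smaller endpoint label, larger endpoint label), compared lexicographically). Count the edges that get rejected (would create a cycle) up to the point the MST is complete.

Kruskal's algorithm — process edges by increasing weight (ties by edge label):
iota kappa (4): add — endpoints in different components.
rho theta (10): add — endpoints in different components.
iota rho (14): add — endpoints in different components.
kappa theta (14): skip — theta and kappa already connected.
delta iota (17): add — endpoints in different components.
iota theta (18): skip — theta and iota already connected.
mu rho (19): add — endpoints in different components.
Edges rejected before the tree was complete: 2.

2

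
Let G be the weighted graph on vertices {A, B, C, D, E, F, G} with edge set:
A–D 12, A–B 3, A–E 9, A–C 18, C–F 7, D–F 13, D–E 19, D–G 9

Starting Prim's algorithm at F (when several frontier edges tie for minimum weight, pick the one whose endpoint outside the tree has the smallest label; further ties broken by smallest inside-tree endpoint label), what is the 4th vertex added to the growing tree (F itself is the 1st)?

Grow the tree from F using Prim:
Step 1: cheapest edge leaving the tree is C–F (7); add C.
Step 2: cheapest edge leaving the tree is D–F (13); add D.
Step 3: cheapest edge leaving the tree is D–G (9); add G.
Step 4: cheapest edge leaving the tree is A–D (12); add A.
Step 5: cheapest edge leaving the tree is A–B (3); add B.
Step 6: cheapest edge leaving the tree is A–E (9); add E.
Vertex order: F, C, D, G, A, B, E. The 4th vertex is G.

G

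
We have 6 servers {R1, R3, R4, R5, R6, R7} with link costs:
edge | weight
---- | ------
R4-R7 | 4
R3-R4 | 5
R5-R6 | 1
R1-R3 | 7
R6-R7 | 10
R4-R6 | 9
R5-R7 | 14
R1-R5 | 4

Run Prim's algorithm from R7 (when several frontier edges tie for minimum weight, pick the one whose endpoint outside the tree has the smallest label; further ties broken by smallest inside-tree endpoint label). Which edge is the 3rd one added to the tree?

Grow the tree from R7 using Prim:
Step 1: frontier [R4-R7 4, R6-R7 10, R5-R7 14] → take R4-R7 (4); add R4.
Step 2: frontier [R3-R4 5, R4-R6 9, R6-R7 10, R5-R7 14] → take R3-R4 (5); add R3.
Step 3: frontier [R1-R3 7, R4-R6 9, R6-R7 10, R5-R7 14] → take R1-R3 (7); add R1.
Step 4: frontier [R1-R5 4, R4-R6 9, R6-R7 10, R5-R7 14] → take R1-R5 (4); add R5.
Step 5: frontier [R4-R6 9, R5-R6 1, R6-R7 10] → take R5-R6 (1); add R6.
The 3rd edge added is R1-R3.

R1-R3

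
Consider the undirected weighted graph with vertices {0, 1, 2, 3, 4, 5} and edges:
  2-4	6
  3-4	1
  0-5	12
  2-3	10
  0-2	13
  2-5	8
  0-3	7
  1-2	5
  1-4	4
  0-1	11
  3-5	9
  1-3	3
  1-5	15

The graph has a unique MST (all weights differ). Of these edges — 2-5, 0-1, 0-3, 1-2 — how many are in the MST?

Kruskal: consider edges lightest-first.
3-4 (1): add. Components now {0} {1} {2} {3,4} {5}
1-3 (3): add. Components now {0} {1,3,4} {2} {5}
1-4 (4): skip — 1 and 4 already connected.
1-2 (5): add. Components now {0} {1,2,3,4} {5}
2-4 (6): skip — 2 and 4 already connected.
0-3 (7): add. Components now {0,1,2,3,4} {5}
2-5 (8): add. Components now {0,1,2,3,4,5}
MST edge set: {3-4, 1-3, 1-2, 0-3, 2-5}.
Of the listed edges, {2-5, 0-3, 1-2} are in the MST → 3.

3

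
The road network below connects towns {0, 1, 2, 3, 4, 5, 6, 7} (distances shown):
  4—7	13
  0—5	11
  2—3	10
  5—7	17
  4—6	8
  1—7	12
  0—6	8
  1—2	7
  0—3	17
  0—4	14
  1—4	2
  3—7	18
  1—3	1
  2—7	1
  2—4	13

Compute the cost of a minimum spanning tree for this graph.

Kruskal: consider edges lightest-first.
1—3 (1): add — endpoints in different components.
2—7 (1): add — endpoints in different components.
1—4 (2): add — endpoints in different components.
1—2 (7): add — endpoints in different components.
0—6 (8): add — endpoints in different components.
4—6 (8): add — endpoints in different components.
2—3 (10): skip — 2 and 3 already connected.
0—5 (11): add — endpoints in different components.
MST edges: 1—3, 2—7, 1—4, 1—2, 0—6, 4—6, 0—5; total weight 1+1+2+7+8+8+11 = 38.

38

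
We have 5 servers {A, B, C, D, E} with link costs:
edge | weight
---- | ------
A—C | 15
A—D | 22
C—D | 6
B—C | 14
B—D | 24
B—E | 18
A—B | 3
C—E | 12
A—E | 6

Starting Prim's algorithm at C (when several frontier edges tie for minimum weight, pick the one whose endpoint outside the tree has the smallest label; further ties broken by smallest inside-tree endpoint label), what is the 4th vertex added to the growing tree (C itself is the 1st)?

A

Prim's algorithm from C:
Step 1: cheapest edge leaving the tree is C—D (6); add D.
Step 2: cheapest edge leaving the tree is C—E (12); add E.
Step 3: cheapest edge leaving the tree is A—E (6); add A.
Step 4: cheapest edge leaving the tree is A—B (3); add B.
Vertex order: C, D, E, A, B. The 4th vertex is A.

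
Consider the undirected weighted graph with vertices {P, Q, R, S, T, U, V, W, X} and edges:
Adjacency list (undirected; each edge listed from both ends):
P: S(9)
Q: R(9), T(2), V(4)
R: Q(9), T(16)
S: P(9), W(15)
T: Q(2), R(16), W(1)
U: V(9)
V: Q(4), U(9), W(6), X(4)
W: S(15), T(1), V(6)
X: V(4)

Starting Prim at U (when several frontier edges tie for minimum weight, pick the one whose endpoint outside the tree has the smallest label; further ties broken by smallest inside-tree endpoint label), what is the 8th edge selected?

Grow the tree from U using Prim:
Step 1: frontier [U V 9] → take U V (9); add V.
Step 2: frontier [Q V 4, V X 4, V W 6] → take Q V (4); add Q.
Step 3: frontier [Q T 2, Q R 9, V X 4, V W 6] → take Q T (2); add T.
Step 4: frontier [Q R 9, T W 1, R T 16, V X 4, V W 6] → take T W (1); add W.
Step 5: frontier [Q R 9, R T 16, V X 4, S W 15] → take V X (4); add X.
Step 6: frontier [Q R 9, R T 16, S W 15] → take Q R (9); add R.
Step 7: frontier [S W 15] → take S W (15); add S.
Step 8: frontier [P S 9] → take P S (9); add P.
The 8th edge added is P S.

P-S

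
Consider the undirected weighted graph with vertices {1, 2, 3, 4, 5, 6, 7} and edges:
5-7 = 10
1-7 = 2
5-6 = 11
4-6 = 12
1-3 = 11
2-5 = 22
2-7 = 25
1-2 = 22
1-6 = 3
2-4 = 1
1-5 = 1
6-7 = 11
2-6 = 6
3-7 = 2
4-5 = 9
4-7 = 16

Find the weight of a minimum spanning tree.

Sort edges by weight, then run Kruskal:
1-5 (1): add — endpoints in different components.
2-4 (1): add — endpoints in different components.
1-7 (2): add — endpoints in different components.
3-7 (2): add — endpoints in different components.
1-6 (3): add — endpoints in different components.
2-6 (6): add — endpoints in different components.
MST edges: 1-5, 2-4, 1-7, 3-7, 1-6, 2-6; total weight 1+1+2+2+3+6 = 15.

15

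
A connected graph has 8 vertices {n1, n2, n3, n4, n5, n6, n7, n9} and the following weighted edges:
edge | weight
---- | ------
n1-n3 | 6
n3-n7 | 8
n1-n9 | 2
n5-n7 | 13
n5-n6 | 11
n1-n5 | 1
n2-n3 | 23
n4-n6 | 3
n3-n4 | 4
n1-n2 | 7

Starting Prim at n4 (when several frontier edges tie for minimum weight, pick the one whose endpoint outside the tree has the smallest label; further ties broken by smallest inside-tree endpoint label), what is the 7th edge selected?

n3-n7

Grow the tree from n4 using Prim:
Step 1: frontier [n4-n6 3, n3-n4 4] → take n4-n6 (3); add n6.
Step 2: frontier [n3-n4 4, n5-n6 11] → take n3-n4 (4); add n3.
Step 3: frontier [n1-n3 6, n3-n7 8, n2-n3 23, n5-n6 11] → take n1-n3 (6); add n1.
Step 4: frontier [n1-n5 1, n1-n9 2, n1-n2 7, n3-n7 8, n2-n3 23, n5-n6 11] → take n1-n5 (1); add n5.
Step 5: frontier [n1-n9 2, n1-n2 7, n3-n7 8, n2-n3 23, n5-n7 13] → take n1-n9 (2); add n9.
Step 6: frontier [n1-n2 7, n3-n7 8, n2-n3 23, n5-n7 13] → take n1-n2 (7); add n2.
Step 7: frontier [n3-n7 8, n5-n7 13] → take n3-n7 (8); add n7.
The 7th edge added is n3-n7.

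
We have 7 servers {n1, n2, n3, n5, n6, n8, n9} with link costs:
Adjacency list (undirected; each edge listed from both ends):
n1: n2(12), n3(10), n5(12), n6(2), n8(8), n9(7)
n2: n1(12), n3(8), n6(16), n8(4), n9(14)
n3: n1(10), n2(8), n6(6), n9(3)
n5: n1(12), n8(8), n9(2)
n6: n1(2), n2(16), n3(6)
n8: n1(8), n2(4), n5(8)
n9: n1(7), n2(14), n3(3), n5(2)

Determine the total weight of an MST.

Kruskal: consider edges lightest-first.
n1–n6 (2): add. Components now {n9} {n3} {n2} {n1,n6} {n5} {n8}
n5–n9 (2): add. Components now {n5,n9} {n3} {n2} {n1,n6} {n8}
n3–n9 (3): add. Components now {n3,n5,n9} {n2} {n1,n6} {n8}
n2–n8 (4): add. Components now {n3,n5,n9} {n2,n8} {n1,n6}
n3–n6 (6): add. Components now {n1,n3,n5,n6,n9} {n2,n8}
n1–n9 (7): skip — n9 and n1 already connected.
n1–n8 (8): add. Components now {n1,n2,n3,n5,n6,n8,n9}
MST edges: n1–n6, n5–n9, n3–n9, n2–n8, n3–n6, n1–n8; total weight 2+2+3+4+6+8 = 25.

25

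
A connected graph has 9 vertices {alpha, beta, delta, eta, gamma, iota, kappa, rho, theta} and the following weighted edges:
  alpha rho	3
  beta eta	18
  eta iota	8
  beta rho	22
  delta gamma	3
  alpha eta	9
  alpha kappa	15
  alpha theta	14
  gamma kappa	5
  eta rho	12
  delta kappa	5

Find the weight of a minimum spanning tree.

Grow the tree from iota using Prim:
Step 1: cheapest edge leaving the tree is eta iota (8); add eta.
Step 2: cheapest edge leaving the tree is alpha eta (9); add alpha.
Step 3: cheapest edge leaving the tree is alpha rho (3); add rho.
Step 4: cheapest edge leaving the tree is alpha theta (14); add theta.
Step 5: cheapest edge leaving the tree is alpha kappa (15); add kappa.
Step 6: cheapest edge leaving the tree is delta kappa (5); add delta.
Step 7: cheapest edge leaving the tree is delta gamma (3); add gamma.
Step 8: cheapest edge leaving the tree is beta eta (18); add beta.
MST edges: eta iota, alpha eta, alpha rho, alpha theta, alpha kappa, delta kappa, delta gamma, beta eta; total weight 8+9+3+14+15+5+3+18 = 75.

75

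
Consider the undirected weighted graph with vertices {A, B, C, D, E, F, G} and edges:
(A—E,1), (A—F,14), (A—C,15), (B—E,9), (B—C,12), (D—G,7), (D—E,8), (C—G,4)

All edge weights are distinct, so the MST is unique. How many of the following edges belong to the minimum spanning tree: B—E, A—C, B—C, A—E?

2

Sort edges by weight, then run Kruskal:
A—E (1): add. Components now {A,E} {B} {C} {D} {F} {G}
C—G (4): add. Components now {A,E} {B} {C,G} {D} {F}
D—G (7): add. Components now {A,E} {B} {C,D,G} {F}
D—E (8): add. Components now {A,C,D,E,G} {B} {F}
B—E (9): add. Components now {A,B,C,D,E,G} {F}
B—C (12): skip — B and C already connected.
A—F (14): add. Components now {A,B,C,D,E,F,G}
MST edge set: {A—E, C—G, D—G, D—E, B—E, A—F}.
Of the listed edges, {B—E, A—E} are in the MST → 2.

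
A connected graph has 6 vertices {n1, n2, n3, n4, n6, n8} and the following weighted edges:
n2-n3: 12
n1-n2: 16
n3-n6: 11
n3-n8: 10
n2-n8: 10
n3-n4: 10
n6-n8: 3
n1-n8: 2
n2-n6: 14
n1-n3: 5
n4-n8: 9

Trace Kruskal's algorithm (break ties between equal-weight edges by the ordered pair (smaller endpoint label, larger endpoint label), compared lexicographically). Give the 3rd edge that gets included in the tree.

Sort edges by weight, then run Kruskal:
n1-n8 (2): add. Components now {n6} {n1,n8} {n2} {n4} {n3}
n6-n8 (3): add. Components now {n1,n6,n8} {n2} {n4} {n3}
n1-n3 (5): add. Components now {n1,n3,n6,n8} {n2} {n4}
n4-n8 (9): add. Components now {n1,n3,n4,n6,n8} {n2}
n2-n8 (10): add. Components now {n1,n2,n3,n4,n6,n8}
The 3rd edge added is n1-n3.

n1-n3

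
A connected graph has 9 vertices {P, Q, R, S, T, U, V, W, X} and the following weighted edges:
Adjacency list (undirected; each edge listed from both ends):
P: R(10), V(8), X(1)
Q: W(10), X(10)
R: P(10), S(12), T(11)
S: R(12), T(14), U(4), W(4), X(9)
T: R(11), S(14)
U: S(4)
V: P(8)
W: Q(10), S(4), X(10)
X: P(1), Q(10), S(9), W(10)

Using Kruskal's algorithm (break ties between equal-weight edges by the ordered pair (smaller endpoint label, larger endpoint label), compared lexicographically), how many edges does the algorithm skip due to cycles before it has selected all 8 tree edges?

Kruskal's algorithm — process edges by increasing weight (ties by edge label):
P X (1): add — endpoints in different components.
S U (4): add — endpoints in different components.
S W (4): add — endpoints in different components.
P V (8): add — endpoints in different components.
S X (9): add — endpoints in different components.
P R (10): add — endpoints in different components.
Q W (10): add — endpoints in different components.
Q X (10): skip — Q and X already connected.
W X (10): skip — W and X already connected.
R T (11): add — endpoints in different components.
Edges rejected before the tree was complete: 2.

2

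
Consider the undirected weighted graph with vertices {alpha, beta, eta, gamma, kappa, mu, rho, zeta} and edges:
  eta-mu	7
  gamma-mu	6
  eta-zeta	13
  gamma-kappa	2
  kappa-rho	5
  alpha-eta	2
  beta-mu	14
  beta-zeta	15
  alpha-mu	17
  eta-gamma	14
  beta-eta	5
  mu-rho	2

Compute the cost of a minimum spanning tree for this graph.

Kruskal: consider edges lightest-first.
alpha-eta (2): add — endpoints in different components.
gamma-kappa (2): add — endpoints in different components.
mu-rho (2): add — endpoints in different components.
beta-eta (5): add — endpoints in different components.
kappa-rho (5): add — endpoints in different components.
gamma-mu (6): skip — mu and gamma already connected.
eta-mu (7): add — endpoints in different components.
eta-zeta (13): add — endpoints in different components.
MST edges: alpha-eta, gamma-kappa, mu-rho, beta-eta, kappa-rho, eta-mu, eta-zeta; total weight 2+2+2+5+5+7+13 = 36.

36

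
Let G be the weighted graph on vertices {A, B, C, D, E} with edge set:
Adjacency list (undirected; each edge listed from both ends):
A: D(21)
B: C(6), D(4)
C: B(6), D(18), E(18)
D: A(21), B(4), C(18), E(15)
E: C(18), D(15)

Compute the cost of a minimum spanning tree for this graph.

Prim's algorithm from A:
Step 1: cheapest edge leaving the tree is A—D (21); add D.
Step 2: cheapest edge leaving the tree is B—D (4); add B.
Step 3: cheapest edge leaving the tree is B—C (6); add C.
Step 4: cheapest edge leaving the tree is D—E (15); add E.
MST edges: A—D, B—D, B—C, D—E; total weight 21+4+6+15 = 46.

46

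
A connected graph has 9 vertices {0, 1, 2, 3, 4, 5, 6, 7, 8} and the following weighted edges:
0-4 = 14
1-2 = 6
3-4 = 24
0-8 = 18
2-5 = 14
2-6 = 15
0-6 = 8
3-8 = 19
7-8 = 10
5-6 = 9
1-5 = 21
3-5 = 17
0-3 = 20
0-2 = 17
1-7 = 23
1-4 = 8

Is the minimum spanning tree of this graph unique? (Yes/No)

No

Kruskal: consider edges lightest-first.
1-2 (6): add — endpoints in different components.
0-6 (8): add — endpoints in different components.
1-4 (8): add — endpoints in different components.
5-6 (9): add — endpoints in different components.
7-8 (10): add — endpoints in different components.
0-4 (14): add — endpoints in different components.
2-5 (14): skip — 2 and 5 already connected.
2-6 (15): skip — 2 and 6 already connected.
0-2 (17): skip — 0 and 2 already connected.
3-5 (17): add — endpoints in different components.
0-8 (18): add — endpoints in different components.
Non-tree edge 2-5 has weight 14, equal to the heaviest edge on its tree cycle — swapping gives another MST of the same weight. Not unique.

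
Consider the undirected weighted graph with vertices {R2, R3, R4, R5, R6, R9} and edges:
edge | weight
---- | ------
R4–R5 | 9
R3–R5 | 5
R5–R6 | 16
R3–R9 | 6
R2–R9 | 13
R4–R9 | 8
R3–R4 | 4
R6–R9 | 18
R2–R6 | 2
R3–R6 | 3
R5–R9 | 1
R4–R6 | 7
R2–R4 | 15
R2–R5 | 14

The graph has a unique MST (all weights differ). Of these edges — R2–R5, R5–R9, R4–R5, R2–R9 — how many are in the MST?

Sort edges by weight, then run Kruskal:
R5–R9 (1): add — endpoints in different components.
R2–R6 (2): add — endpoints in different components.
R3–R6 (3): add — endpoints in different components.
R3–R4 (4): add — endpoints in different components.
R3–R5 (5): add — endpoints in different components.
MST edge set: {R5–R9, R2–R6, R3–R6, R3–R4, R3–R5}.
Of the listed edges, {R5–R9} are in the MST → 1.

1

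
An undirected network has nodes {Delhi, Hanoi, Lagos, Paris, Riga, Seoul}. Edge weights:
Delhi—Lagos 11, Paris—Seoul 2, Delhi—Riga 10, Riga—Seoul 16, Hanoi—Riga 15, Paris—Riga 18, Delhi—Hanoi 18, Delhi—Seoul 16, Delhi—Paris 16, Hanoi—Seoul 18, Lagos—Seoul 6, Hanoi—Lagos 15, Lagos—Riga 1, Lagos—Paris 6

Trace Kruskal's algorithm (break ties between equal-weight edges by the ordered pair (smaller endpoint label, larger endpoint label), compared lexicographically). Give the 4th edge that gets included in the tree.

Kruskal: consider edges lightest-first.
Lagos—Riga (1): add. Components now {Lagos,Riga} {Seoul} {Delhi} {Hanoi} {Paris}
Paris—Seoul (2): add. Components now {Lagos,Riga} {Paris,Seoul} {Delhi} {Hanoi}
Lagos—Paris (6): add. Components now {Lagos,Paris,Riga,Seoul} {Delhi} {Hanoi}
Lagos—Seoul (6): skip — Seoul and Lagos already connected.
Delhi—Riga (10): add. Components now {Delhi,Lagos,Paris,Riga,Seoul} {Hanoi}
Delhi—Lagos (11): skip — Delhi and Lagos already connected.
Hanoi—Lagos (15): add. Components now {Delhi,Hanoi,Lagos,Paris,Riga,Seoul}
The 4th edge added is Delhi—Riga.

Delhi-Riga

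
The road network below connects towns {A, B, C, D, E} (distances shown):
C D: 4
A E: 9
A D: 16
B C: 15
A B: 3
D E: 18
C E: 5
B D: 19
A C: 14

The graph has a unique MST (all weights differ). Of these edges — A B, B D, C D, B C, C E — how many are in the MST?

3

Kruskal's algorithm — process edges by increasing weight (ties by edge label):
A B (3): add. Components now {A,B} {C} {D} {E}
C D (4): add. Components now {A,B} {C,D} {E}
C E (5): add. Components now {A,B} {C,D,E}
A E (9): add. Components now {A,B,C,D,E}
MST edge set: {A B, C D, C E, A E}.
Of the listed edges, {A B, C D, C E} are in the MST → 3.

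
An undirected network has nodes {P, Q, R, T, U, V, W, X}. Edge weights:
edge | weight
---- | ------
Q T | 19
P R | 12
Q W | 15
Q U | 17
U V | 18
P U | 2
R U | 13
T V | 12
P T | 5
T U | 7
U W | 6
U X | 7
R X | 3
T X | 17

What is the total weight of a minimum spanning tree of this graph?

50

Prim's algorithm from Q:
Step 1: cheapest edge leaving the tree is Q W (15); add W.
Step 2: cheapest edge leaving the tree is U W (6); add U.
Step 3: cheapest edge leaving the tree is P U (2); add P.
Step 4: cheapest edge leaving the tree is P T (5); add T.
Step 5: cheapest edge leaving the tree is U X (7); add X.
Step 6: cheapest edge leaving the tree is R X (3); add R.
Step 7: cheapest edge leaving the tree is T V (12); add V.
MST edges: Q W, U W, P U, P T, U X, R X, T V; total weight 15+6+2+5+7+3+12 = 50.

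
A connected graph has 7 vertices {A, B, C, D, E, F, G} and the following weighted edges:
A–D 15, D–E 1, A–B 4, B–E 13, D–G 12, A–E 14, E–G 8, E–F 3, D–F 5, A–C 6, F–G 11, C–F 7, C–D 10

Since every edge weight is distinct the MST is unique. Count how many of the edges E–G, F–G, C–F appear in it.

2

Kruskal: consider edges lightest-first.
D–E (1): add — endpoints in different components.
E–F (3): add — endpoints in different components.
A–B (4): add — endpoints in different components.
D–F (5): skip — D and F already connected.
A–C (6): add — endpoints in different components.
C–F (7): add — endpoints in different components.
E–G (8): add — endpoints in different components.
MST edge set: {D–E, E–F, A–B, A–C, C–F, E–G}.
Of the listed edges, {E–G, C–F} are in the MST → 2.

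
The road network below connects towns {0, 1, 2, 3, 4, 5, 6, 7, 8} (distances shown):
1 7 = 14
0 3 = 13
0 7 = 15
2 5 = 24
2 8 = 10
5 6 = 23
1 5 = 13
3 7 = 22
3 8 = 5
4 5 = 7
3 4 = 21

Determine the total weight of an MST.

100

Kruskal: consider edges lightest-first.
3 8 (5): add — endpoints in different components.
4 5 (7): add — endpoints in different components.
2 8 (10): add — endpoints in different components.
0 3 (13): add — endpoints in different components.
1 5 (13): add — endpoints in different components.
1 7 (14): add — endpoints in different components.
0 7 (15): add — endpoints in different components.
3 4 (21): skip — 3 and 4 already connected.
3 7 (22): skip — 3 and 7 already connected.
5 6 (23): add — endpoints in different components.
MST edges: 3 8, 4 5, 2 8, 0 3, 1 5, 1 7, 0 7, 5 6; total weight 5+7+10+13+13+14+15+23 = 100.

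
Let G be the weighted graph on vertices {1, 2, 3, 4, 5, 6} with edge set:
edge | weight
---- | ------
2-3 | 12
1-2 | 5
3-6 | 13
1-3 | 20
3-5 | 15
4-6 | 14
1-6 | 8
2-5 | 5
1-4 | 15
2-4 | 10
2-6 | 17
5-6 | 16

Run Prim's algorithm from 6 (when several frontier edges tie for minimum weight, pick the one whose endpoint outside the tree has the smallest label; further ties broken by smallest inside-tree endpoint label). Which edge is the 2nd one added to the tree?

Prim's algorithm from 6:
Step 1: cheapest edge leaving the tree is 1-6 (8); add 1.
Step 2: cheapest edge leaving the tree is 1-2 (5); add 2.
Step 3: cheapest edge leaving the tree is 2-5 (5); add 5.
Step 4: cheapest edge leaving the tree is 2-4 (10); add 4.
Step 5: cheapest edge leaving the tree is 2-3 (12); add 3.
The 2nd edge added is 1-2.

1-2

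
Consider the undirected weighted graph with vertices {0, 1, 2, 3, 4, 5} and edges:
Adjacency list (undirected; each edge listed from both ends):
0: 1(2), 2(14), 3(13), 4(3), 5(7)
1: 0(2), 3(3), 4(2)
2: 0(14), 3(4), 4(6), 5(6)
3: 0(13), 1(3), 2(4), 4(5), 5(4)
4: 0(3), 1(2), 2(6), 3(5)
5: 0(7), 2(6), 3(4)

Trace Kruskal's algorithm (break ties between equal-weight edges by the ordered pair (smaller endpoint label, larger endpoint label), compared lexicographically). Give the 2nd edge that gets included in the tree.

Kruskal: consider edges lightest-first.
0 1 (2): add — endpoints in different components.
1 4 (2): add — endpoints in different components.
0 4 (3): skip — 0 and 4 already connected.
1 3 (3): add — endpoints in different components.
2 3 (4): add — endpoints in different components.
3 5 (4): add — endpoints in different components.
The 2nd edge added is 1 4.

1-4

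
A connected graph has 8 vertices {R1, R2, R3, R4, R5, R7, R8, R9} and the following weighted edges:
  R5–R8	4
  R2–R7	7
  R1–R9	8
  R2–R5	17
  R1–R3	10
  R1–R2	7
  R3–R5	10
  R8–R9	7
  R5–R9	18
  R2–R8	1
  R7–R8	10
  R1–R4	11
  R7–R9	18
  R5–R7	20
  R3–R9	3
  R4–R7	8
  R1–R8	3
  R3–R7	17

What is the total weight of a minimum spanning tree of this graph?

Sort edges by weight, then run Kruskal:
R2–R8 (1): add — endpoints in different components.
R1–R8 (3): add — endpoints in different components.
R3–R9 (3): add — endpoints in different components.
R5–R8 (4): add — endpoints in different components.
R1–R2 (7): skip — R1 and R2 already connected.
R2–R7 (7): add — endpoints in different components.
R8–R9 (7): add — endpoints in different components.
R1–R9 (8): skip — R1 and R9 already connected.
R4–R7 (8): add — endpoints in different components.
MST edges: R2–R8, R1–R8, R3–R9, R5–R8, R2–R7, R8–R9, R4–R7; total weight 1+3+3+4+7+7+8 = 33.

33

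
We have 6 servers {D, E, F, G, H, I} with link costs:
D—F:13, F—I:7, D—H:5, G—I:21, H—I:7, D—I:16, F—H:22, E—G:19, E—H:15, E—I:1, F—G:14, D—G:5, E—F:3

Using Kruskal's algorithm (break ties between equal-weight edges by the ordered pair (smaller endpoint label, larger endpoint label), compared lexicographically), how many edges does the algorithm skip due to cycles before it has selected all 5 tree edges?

Kruskal: consider edges lightest-first.
E—I (1): add — endpoints in different components.
E—F (3): add — endpoints in different components.
D—G (5): add — endpoints in different components.
D—H (5): add — endpoints in different components.
F—I (7): skip — F and I already connected.
H—I (7): add — endpoints in different components.
Edges rejected before the tree was complete: 1.

1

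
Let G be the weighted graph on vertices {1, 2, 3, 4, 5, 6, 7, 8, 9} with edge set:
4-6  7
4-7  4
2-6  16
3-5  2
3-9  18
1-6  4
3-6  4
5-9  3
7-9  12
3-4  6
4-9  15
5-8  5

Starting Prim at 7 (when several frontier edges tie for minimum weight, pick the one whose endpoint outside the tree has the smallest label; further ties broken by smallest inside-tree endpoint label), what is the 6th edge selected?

1-6

Grow the tree from 7 using Prim:
Step 1: frontier [4-7 4, 7-9 12] → take 4-7 (4); add 4.
Step 2: frontier [3-4 6, 4-6 7, 4-9 15, 7-9 12] → take 3-4 (6); add 3.
Step 3: frontier [3-5 2, 3-6 4, 3-9 18, 4-6 7, 4-9 15, 7-9 12] → take 3-5 (2); add 5.
Step 4: frontier [3-6 4, 3-9 18, 4-6 7, 4-9 15, 5-9 3, 5-8 5, 7-9 12] → take 5-9 (3); add 9.
Step 5: frontier [3-6 4, 4-6 7, 5-8 5] → take 3-6 (4); add 6.
Step 6: frontier [5-8 5, 1-6 4, 2-6 16] → take 1-6 (4); add 1.
Step 7: frontier [5-8 5, 2-6 16] → take 5-8 (5); add 8.
Step 8: frontier [2-6 16] → take 2-6 (16); add 2.
The 6th edge added is 1-6.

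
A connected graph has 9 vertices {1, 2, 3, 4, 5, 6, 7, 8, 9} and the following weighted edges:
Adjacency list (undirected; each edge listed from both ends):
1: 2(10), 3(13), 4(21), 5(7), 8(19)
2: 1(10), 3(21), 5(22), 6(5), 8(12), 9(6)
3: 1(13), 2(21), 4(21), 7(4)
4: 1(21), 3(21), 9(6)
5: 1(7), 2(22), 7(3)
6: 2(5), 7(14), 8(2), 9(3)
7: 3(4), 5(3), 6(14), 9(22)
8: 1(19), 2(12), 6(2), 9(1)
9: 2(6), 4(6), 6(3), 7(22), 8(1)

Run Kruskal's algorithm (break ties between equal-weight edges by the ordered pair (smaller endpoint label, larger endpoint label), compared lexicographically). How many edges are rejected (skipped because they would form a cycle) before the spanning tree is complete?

2

Kruskal: consider edges lightest-first.
8–9 (1): add — endpoints in different components.
6–8 (2): add — endpoints in different components.
5–7 (3): add — endpoints in different components.
6–9 (3): skip — 6 and 9 already connected.
3–7 (4): add — endpoints in different components.
2–6 (5): add — endpoints in different components.
2–9 (6): skip — 2 and 9 already connected.
4–9 (6): add — endpoints in different components.
1–5 (7): add — endpoints in different components.
1–2 (10): add — endpoints in different components.
Edges rejected before the tree was complete: 2.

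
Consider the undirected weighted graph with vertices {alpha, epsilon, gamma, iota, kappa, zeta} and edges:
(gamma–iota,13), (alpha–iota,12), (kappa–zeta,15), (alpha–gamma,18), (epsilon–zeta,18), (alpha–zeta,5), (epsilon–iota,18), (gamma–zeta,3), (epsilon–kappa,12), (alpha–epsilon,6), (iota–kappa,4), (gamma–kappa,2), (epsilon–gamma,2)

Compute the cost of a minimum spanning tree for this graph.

16

Kruskal's algorithm — process edges by increasing weight (ties by edge label):
epsilon–gamma (2): add. Components now {iota} {kappa} {alpha} {epsilon,gamma} {zeta}
gamma–kappa (2): add. Components now {iota} {epsilon,gamma,kappa} {alpha} {zeta}
gamma–zeta (3): add. Components now {iota} {epsilon,gamma,kappa,zeta} {alpha}
iota–kappa (4): add. Components now {epsilon,gamma,iota,kappa,zeta} {alpha}
alpha–zeta (5): add. Components now {alpha,epsilon,gamma,iota,kappa,zeta}
MST edges: epsilon–gamma, gamma–kappa, gamma–zeta, iota–kappa, alpha–zeta; total weight 2+2+3+4+5 = 16.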